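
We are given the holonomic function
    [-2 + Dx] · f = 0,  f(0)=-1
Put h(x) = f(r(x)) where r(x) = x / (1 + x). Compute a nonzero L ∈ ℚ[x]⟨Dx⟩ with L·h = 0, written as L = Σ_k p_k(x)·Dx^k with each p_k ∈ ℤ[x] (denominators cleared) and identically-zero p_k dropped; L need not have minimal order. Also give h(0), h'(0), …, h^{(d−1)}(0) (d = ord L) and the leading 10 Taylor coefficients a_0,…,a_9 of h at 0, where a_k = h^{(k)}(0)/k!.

f: a_k = -1, -2, -2, -4/3, -2/3, -4/15, -4/45, -8/315, -2/315, -4/2835, …
L₀ from L_f via x↦r, Dx↦r'^{-1}Dx.
L = -2 + (1 + 2·x + x^2)·Dx  (order 1).
h: a_k = -1, -2, 0, 2/3, -2/3, 2/5, -4/45, -10/63, 32/105, -142/405, …
ICs: h(0) = -1.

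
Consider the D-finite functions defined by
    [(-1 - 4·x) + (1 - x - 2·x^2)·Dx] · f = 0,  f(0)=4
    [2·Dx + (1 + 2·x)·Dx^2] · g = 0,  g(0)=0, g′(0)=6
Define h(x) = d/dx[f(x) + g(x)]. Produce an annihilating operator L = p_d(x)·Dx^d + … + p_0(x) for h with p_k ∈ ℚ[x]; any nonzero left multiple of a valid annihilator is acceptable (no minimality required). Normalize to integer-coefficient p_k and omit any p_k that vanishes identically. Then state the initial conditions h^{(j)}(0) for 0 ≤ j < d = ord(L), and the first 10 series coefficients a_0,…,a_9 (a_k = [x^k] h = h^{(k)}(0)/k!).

L = (54 + 228·x + 432·x^2 + 288·x^3 + 192·x^4) + (11 + 124·x + 464·x^2 + 704·x^3 + 592·x^4 + 320·x^5)·Dx + (-4 - 19·x - 17·x^2 + 42·x^3 + 116·x^4 + 136·x^5 + 64·x^6)·Dx^2  (order 2).
h: a_k = 10, 12, 84, 128, 516, 840, 2764, 4704, 13812, 24248, …
ICs: h(0) = 10, h′(0) = 12.

f: a_k = 4, 4, 12, 20, 44, 84, 172, 340, 684, 1364, …
g: a_k = 0, 6, -6, 8, -12, 96/5, -32, 384/7, -96, 512/3, …
f+g: L₀ = lclm(L_f,L_g), ord ≤ 1+2.
Derive L from L₀ (diff closure).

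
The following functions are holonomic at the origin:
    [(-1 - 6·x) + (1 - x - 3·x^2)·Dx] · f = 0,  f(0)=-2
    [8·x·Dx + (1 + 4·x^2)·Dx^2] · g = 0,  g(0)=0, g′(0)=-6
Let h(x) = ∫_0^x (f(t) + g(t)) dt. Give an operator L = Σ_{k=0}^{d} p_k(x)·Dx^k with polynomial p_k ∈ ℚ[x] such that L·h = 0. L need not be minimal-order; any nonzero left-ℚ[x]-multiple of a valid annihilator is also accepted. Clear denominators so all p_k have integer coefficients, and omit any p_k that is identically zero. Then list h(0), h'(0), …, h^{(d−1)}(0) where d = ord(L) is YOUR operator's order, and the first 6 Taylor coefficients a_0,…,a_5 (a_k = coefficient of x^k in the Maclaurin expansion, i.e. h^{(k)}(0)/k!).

f: a_k = -2, -2, -8, -14, -38, -80, …
g: a_k = 0, -6, 0, 8, 0, -96/5, …
Weyl lclm of L_f,L_g ⇒ L₀ (ord ≤ 3).
h=∫h₀ ⇒ L = L₀·Dx.
L = (-32 + 128·x + 1488·x^2 + 2880·x^3 + 8424·x^4 + 2592·x^6)·Dx^2 + (25 + 160·x + 214·x^2 + 1188·x^3 + 2628·x^4 + 6264·x^5 + 432·x^6 + 2592·x^7)·Dx^3 + (-4 - 9·x - 54·x^2 + 66·x^3 + x^4 + 444·x^5 + 720·x^6 + 144·x^7 + 432·x^8)·Dx^4  (order 4).
h: a_k = 0, -2, -4, -8/3, -3/2, -38/5, …
ICs: h(0) = 0, h′(0) = -2, h′′(0) = -8, h′′′(0) = -16.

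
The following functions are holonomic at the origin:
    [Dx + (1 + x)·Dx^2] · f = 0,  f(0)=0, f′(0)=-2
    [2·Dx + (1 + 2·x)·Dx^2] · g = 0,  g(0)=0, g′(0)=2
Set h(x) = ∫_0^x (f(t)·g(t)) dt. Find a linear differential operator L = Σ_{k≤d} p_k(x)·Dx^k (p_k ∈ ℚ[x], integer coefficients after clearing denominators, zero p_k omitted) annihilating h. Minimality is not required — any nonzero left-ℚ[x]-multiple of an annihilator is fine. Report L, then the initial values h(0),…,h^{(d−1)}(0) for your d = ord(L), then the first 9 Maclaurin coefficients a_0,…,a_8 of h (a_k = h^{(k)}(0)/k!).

f: a_k = 0, -2, 1, -2/3, 1/2, -2/5, 1/3, -2/7, 1/4, …
g: a_k = 0, 2, -2, 8/3, -4, 32/5, -32/3, 128/7, -32, …
f·g: L₀ = L_f ⊗_s L_g, ord ≤ 2·2.
h=∫h₀ ⇒ L = L₀·Dx.
L = (20 + 48·x + 32·x^2)·Dx^2 + (66 + 268·x + 360·x^2 + 160·x^3)·Dx^3 + (32 + 180·x + 372·x^2 + 336·x^3 + 112·x^4)·Dx^4 + (3 + 22·x + 63·x^2 + 88·x^3 + 60·x^4 + 16·x^5)·Dx^5  (order 5).
h: a_k = 0, 0, 0, -4/3, 3/2, -26/15, 13/6, -131/45, 83/20, …
ICs: h(0) = 0, h′(0) = 0, h′′(0) = 0, h′′′(0) = -8, h′′′′(0) = 36.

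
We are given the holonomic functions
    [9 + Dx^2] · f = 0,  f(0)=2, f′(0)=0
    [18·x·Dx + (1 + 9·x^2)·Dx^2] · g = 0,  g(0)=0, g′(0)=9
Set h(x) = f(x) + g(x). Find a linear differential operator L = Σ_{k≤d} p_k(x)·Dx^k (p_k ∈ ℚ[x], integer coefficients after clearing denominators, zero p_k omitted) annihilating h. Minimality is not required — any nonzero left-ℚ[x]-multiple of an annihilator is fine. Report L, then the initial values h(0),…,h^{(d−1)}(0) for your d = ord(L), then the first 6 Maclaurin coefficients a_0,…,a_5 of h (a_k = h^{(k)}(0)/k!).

L = (-1782·x + 20412·x^3 + 13122·x^5)·Dx + (-9 + 567·x^2 + 6561·x^4 + 6561·x^6)·Dx^2 + (-198·x + 2268·x^3 + 1458·x^5)·Dx^3 + (-1 + 63·x^2 + 729·x^4 + 729·x^6)·Dx^4  (order 4).
h: a_k = 2, 9, -9, -27, 27/4, 729/5, …
ICs: h(0) = 2, h′(0) = 9, h′′(0) = -18, h′′′(0) = -162.

f: a_k = 2, 0, -9, 0, 27/4, 0, …
g: a_k = 0, 9, 0, -27, 0, 729/5, …
h₀=f+g: left-lcm gives L₀, ord ≤ 4.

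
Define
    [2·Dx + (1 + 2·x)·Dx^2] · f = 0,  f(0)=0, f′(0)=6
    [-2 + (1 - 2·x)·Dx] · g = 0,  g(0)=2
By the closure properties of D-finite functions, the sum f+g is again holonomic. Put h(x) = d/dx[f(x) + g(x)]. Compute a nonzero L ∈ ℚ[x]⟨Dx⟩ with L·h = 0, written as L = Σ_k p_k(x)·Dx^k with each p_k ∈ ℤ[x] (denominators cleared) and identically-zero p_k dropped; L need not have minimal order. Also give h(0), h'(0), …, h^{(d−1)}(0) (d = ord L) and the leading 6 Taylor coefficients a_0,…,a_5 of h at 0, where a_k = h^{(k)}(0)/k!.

L = (-40 - 16·x) + (-8 - 64·x - 32·x^2)·Dx + (3 + 2·x - 12·x^2 - 8·x^3)·Dx^2  (order 2).
h: a_k = 10, 4, 72, 80, 416, 576, …
ICs: h(0) = 10, h′(0) = 4.

f: a_k = 0, 6, -6, 8, -12, 96/5, …
g: a_k = 2, 4, 8, 16, 32, 64, …
f+g: L₀ = lclm(L_f,L_g), ord ≤ 2+1.
Differentiate: ansatz ord ≤ ord L₀ ⇒ L.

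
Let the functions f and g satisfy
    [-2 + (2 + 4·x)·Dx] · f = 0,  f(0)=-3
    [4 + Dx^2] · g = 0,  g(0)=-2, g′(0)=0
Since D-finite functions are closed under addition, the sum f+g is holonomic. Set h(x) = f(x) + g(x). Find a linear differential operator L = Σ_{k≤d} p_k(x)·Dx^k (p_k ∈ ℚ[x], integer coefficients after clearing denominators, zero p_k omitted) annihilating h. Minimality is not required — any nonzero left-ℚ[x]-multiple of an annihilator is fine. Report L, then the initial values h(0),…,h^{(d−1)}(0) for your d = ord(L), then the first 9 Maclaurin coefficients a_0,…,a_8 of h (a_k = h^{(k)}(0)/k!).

L = (-28 - 64·x - 64·x^2) + (12 + 88·x + 192·x^2 + 128·x^3)·Dx + (-7 - 16·x - 16·x^2)·Dx^2 + (3 + 22·x + 48·x^2 + 32·x^3)·Dx^3  (order 3).
h: a_k = -5, -3, 11/2, -3/2, 13/24, -21/8, 2963/720, -99/16, 404893/40320, …
ICs: h(0) = -5, h′(0) = -3, h′′(0) = 11.

f: a_k = -3, -3, 3/2, -3/2, 15/8, -21/8, 63/16, -99/16, 1287/128, …
g: a_k = -2, 0, 4, 0, -4/3, 0, 8/45, 0, -4/315, …
L₀ := lclm(L_f,L_g); ord L₀ ≤ 1+2.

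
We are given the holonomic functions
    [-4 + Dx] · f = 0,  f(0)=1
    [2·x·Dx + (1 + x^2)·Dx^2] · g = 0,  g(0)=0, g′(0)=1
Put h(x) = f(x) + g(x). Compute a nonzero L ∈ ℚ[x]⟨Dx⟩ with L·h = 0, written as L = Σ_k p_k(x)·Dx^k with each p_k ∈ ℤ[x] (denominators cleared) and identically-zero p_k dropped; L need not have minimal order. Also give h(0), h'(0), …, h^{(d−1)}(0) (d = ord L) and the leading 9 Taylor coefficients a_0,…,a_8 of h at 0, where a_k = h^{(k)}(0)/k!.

L = (4 - 16·x - 12·x^2 - 16·x^3)·Dx + (-9 - 13·x^2 - 8·x^4)·Dx^2 + (2 + x + 4·x^2 + x^3 + 2·x^4)·Dx^3  (order 3).
h: a_k = 1, 5, 8, 31/3, 32/3, 131/15, 256/45, 979/315, 512/315, …
ICs: h(0) = 1, h′(0) = 5, h′′(0) = 16.

f: a_k = 1, 4, 8, 32/3, 32/3, 128/15, 256/45, 1024/315, 512/315, …
g: a_k = 0, 1, 0, -1/3, 0, 1/5, 0, -1/7, 0, …
h₀=f+g: left-lcm gives L₀, ord ≤ 3.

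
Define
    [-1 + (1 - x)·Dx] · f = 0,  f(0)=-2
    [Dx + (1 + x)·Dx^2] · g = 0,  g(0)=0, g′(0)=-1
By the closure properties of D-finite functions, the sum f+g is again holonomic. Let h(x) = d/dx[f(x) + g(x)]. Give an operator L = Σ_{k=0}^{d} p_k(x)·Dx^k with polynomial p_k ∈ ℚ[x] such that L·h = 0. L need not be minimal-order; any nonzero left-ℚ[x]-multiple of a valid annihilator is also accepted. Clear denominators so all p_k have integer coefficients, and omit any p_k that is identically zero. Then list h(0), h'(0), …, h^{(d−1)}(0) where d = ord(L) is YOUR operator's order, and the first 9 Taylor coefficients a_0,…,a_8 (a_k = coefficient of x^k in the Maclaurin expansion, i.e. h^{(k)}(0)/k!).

f: a_k = -2, -2, -2, -2, -2, -2, -2, -2, -2, …
g: a_k = 0, -1, 1/2, -1/3, 1/4, -1/5, 1/6, -1/7, 1/8, …
Weyl lclm of L_f,L_g ⇒ L₀ (ord ≤ 3).
h₀' ⇒ L via d/dx closure of L₀.
L = (10 + 2·x) + (4 + 16·x + 4·x^2)·Dx + (-3 - x + 3·x^2 + x^3)·Dx^2  (order 2).
h: a_k = -3, -3, -7, -7, -11, -11, -15, -15, -19, …
ICs: h(0) = -3, h′(0) = -3.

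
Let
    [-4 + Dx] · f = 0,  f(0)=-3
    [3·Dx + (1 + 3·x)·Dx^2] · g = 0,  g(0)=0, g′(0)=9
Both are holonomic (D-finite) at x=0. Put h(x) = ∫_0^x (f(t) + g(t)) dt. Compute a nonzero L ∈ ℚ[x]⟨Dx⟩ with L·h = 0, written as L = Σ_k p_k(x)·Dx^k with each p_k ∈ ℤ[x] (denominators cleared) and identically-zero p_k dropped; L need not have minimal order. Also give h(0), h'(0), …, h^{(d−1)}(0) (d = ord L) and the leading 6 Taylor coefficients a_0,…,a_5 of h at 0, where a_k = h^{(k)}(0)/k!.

L = (-120 - 144·x)·Dx^2 + (2 - 96·x - 144·x^2)·Dx^3 + (7 + 33·x + 36·x^2)·Dx^4  (order 4).
h: a_k = 0, -3, -3/2, -25/2, -5/4, -371/20, …
ICs: h(0) = 0, h′(0) = -3, h′′(0) = -3, h′′′(0) = -75.

f: a_k = -3, -12, -24, -32, -32, -128/5, …
g: a_k = 0, 9, -27/2, 27, -243/4, 729/5, …
Weyl lclm of L_f,L_g ⇒ L₀ (ord ≤ 3).
h=∫h₀ ⇒ L = L₀·Dx.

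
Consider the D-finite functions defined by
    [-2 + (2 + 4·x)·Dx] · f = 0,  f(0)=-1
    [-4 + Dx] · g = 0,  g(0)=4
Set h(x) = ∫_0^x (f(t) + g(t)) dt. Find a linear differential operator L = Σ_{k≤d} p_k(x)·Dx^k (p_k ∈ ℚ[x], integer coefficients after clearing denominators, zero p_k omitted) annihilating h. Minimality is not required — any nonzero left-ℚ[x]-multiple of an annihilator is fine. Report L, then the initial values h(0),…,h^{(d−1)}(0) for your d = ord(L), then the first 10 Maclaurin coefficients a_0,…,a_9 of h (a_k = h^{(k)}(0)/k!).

f: a_k = -1, -1, 1/2, -1/2, 5/8, -7/8, 21/16, -33/16, 429/128, -715/128, …
g: a_k = 4, 16, 32, 128/3, 128/3, 512/15, 1024/45, 4096/315, 2048/315, 8192/2835, …
L₀ := lclm(L_f,L_g); ord L₀ ≤ 1+1.
Integrate: L := L₀·Dx.
L = (20 + 32·x)·Dx + (-17 - 64·x - 64·x^2)·Dx^2 + (3 + 14·x + 16·x^2)·Dx^3  (order 3).
h: a_k = 0, 3, 15/2, 65/6, 253/24, 1039/120, 3991/720, 17329/5040, 55141/40320, 397279/362880, …
ICs: h(0) = 0, h′(0) = 3, h′′(0) = 15.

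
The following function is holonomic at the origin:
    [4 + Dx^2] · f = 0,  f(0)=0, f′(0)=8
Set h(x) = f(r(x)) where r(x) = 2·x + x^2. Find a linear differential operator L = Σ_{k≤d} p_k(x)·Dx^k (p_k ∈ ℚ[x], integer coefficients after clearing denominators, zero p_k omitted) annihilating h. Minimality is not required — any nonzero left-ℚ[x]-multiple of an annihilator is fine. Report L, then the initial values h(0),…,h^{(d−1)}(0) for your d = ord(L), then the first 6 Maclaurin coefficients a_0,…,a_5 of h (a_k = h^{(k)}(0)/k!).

f: a_k = 0, 8, 0, -16/3, 0, 16/15, …
Substitute x→r, Dx→(1/r')Dx; clear ⇒ L₀.
L = (16 + 48·x + 48·x^2 + 16·x^3) - Dx + (1 + x)·Dx^2  (order 2).
h: a_k = 0, 16, 8, -128/3, -64, 32/15, …
ICs: h(0) = 0, h′(0) = 16.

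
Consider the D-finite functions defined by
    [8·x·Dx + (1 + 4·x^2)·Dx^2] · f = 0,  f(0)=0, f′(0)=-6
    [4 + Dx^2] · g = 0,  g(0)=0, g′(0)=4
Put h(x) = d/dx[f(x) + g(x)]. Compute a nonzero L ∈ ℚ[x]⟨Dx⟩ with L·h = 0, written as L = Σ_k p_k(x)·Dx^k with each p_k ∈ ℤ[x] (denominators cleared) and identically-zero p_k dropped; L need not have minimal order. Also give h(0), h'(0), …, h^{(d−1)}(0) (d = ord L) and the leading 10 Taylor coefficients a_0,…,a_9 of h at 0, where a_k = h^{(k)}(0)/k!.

L = (-352·x + 1792·x^3 + 512·x^5) + (-4 + 112·x^2 + 576·x^4 + 256·x^6)·Dx + (-88·x + 448·x^3 + 128·x^5)·Dx^2 + (-1 + 28·x^2 + 144·x^4 + 64·x^6)·Dx^3  (order 3).
h: a_k = -2, 0, 16, 0, -280/3, 0, 17264/45, 0, -483832/315, 0, …
ICs: h(0) = -2, h′(0) = 0, h′′(0) = 32.

f: a_k = 0, -6, 0, 8, 0, -96/5, 0, 384/7, 0, -512/3, …
g: a_k = 0, 4, 0, -8/3, 0, 8/15, 0, -16/315, 0, 8/2835, …
Sum ⇒ L₀ = lclm(L_f,L_g) in ℚ(x)⟨Dx⟩.
Derive L from L₀ (diff closure).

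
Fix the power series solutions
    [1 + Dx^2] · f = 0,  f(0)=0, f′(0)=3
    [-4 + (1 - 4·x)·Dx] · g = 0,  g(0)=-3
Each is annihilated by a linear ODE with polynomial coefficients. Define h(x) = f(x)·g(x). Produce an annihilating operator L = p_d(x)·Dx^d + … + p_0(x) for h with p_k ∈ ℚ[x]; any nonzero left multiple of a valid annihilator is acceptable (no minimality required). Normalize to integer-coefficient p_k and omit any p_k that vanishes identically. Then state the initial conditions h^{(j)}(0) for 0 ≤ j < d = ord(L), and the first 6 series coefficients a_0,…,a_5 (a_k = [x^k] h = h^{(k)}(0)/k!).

L = (-1 + 4·x) + 8·Dx + (-1 + 4·x)·Dx^2  (order 2).
h: a_k = 0, -9, -36, -285/2, -570, -91203/40, …
ICs: h(0) = 0, h′(0) = -9.

f: a_k = 0, 3, 0, -1/2, 0, 1/40, …
g: a_k = -3, -12, -48, -192, -768, -3072, …
Product ⇒ symmetric product L₀, ord ≤ 2.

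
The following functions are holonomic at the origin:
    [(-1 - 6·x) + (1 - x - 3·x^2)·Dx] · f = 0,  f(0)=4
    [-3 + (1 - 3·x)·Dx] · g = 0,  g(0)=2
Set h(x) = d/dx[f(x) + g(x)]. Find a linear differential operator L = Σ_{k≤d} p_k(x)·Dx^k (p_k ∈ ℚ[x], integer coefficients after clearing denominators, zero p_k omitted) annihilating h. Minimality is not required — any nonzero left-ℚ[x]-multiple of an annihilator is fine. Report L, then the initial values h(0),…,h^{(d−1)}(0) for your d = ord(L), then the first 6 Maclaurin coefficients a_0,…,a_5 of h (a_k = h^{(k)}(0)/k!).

f: a_k = 4, 4, 16, 28, 76, 160, …
g: a_k = 2, 6, 18, 54, 162, 486, …
h₀=f+g: left-lcm gives L₀, ord ≤ 2.
Derive L from L₀ (diff closure).
L = (90 - 216·x + 1944·x^2 - 1944·x^3 + 1458·x^4) + (-6 - 90·x - 54·x^2 + 1296·x^3 - 1701·x^4 + 1458·x^5)·Dx + (-1 + 22·x - 99·x^2 + 126·x^3 + 54·x^4 - 243·x^5 + 243·x^6)·Dx^2  (order 2).
h: a_k = 10, 68, 246, 952, 3230, 11076, …
ICs: h(0) = 10, h′(0) = 68.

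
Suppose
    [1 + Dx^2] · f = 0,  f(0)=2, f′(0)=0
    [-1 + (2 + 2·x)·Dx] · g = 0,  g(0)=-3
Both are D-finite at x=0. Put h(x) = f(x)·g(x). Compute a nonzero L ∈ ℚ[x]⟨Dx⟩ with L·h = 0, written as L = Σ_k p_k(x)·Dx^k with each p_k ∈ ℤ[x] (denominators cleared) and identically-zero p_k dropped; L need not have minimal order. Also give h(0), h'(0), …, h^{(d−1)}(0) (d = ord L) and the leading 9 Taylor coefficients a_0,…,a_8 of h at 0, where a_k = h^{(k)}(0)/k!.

f: a_k = 2, 0, -1, 0, 1/12, 0, -1/360, 0, 1/20160, …
g: a_k = -3, -3/2, 3/8, -3/16, 15/128, -21/256, 63/1024, -99/2048, 1287/32768, …
Product ⇒ symmetric product L₀, ord ≤ 2.
L = (7 + 8·x + 4·x^2) + (-4 - 4·x)·Dx + (4 + 8·x + 4·x^2)·Dx^2  (order 2).
h: a_k = -6, -3, 15/4, 9/8, -25/64, -13/128, 349/7680, -401/15360, 44047/1720320, …
ICs: h(0) = -6, h′(0) = -3.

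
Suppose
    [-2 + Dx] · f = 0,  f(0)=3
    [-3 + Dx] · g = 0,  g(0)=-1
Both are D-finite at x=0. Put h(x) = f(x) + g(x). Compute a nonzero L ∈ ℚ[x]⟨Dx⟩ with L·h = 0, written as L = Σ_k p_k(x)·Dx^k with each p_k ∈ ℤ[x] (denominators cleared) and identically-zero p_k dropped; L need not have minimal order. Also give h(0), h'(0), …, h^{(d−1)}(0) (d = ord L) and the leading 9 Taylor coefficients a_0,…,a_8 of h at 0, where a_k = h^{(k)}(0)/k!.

L = 6 - 5·Dx + Dx^2  (order 2).
h: a_k = 2, 3, 3/2, -1/2, -11/8, -49/40, -179/240, -601/1680, -1931/13440, …
ICs: h(0) = 2, h′(0) = 3.

f: a_k = 3, 6, 6, 4, 2, 4/5, 4/15, 8/105, 2/105, …
g: a_k = -1, -3, -9/2, -9/2, -27/8, -81/40, -81/80, -243/560, -729/4480, …
Sum ⇒ L₀ = lclm(L_f,L_g) in ℚ(x)⟨Dx⟩.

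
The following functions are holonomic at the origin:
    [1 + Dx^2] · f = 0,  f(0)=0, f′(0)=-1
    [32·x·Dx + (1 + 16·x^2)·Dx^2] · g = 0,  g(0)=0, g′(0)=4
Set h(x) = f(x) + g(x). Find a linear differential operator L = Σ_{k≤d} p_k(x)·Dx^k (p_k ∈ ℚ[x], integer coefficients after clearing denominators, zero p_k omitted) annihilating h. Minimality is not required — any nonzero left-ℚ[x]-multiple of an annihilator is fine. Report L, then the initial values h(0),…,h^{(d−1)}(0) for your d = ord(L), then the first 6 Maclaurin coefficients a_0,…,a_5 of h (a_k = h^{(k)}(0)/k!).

L = (-6112·x + 99328·x^3 + 8192·x^5)·Dx + (-31 + 1072·x^2 + 25344·x^4 + 4096·x^6)·Dx^2 + (-6112·x + 99328·x^3 + 8192·x^5)·Dx^3 + (-31 + 1072·x^2 + 25344·x^4 + 4096·x^6)·Dx^4  (order 4).
h: a_k = 0, 3, 0, -127/6, 0, 4915/24, …
ICs: h(0) = 0, h′(0) = 3, h′′(0) = 0, h′′′(0) = -127.

f: a_k = 0, -1, 0, 1/6, 0, -1/120, …
g: a_k = 0, 4, 0, -64/3, 0, 1024/5, …
Weyl lclm of L_f,L_g ⇒ L₀ (ord ≤ 4).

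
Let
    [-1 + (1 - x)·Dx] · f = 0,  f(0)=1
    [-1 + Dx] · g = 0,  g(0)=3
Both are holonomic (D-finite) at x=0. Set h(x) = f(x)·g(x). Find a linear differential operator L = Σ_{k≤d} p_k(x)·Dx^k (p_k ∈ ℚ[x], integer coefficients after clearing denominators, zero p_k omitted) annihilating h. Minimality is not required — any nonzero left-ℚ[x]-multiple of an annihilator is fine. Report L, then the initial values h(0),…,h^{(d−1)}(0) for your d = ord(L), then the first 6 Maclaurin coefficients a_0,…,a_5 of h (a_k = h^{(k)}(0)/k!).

f: a_k = 1, 1, 1, 1, 1, 1, …
g: a_k = 3, 3, 3/2, 1/2, 1/8, 1/40, …
Product ⇒ symmetric product L₀, ord ≤ 1.
L = (2 - x) + (-1 + x)·Dx  (order 1).
h: a_k = 3, 6, 15/2, 8, 65/8, 163/20, …
ICs: h(0) = 3.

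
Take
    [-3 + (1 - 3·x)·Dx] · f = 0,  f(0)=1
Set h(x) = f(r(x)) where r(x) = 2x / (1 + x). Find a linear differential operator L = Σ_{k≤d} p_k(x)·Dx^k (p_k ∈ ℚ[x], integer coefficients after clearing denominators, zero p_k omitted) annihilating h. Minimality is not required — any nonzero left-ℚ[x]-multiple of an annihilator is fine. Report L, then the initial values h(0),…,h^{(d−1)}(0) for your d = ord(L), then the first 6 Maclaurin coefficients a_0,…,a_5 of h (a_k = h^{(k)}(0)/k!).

L = 6 + (-1 + 4·x + 5·x^2)·Dx  (order 1).
h: a_k = 1, 6, 30, 150, 750, 3750, …
ICs: h(0) = 1.

f: a_k = 1, 3, 9, 27, 81, 243, …
Change of var in L_f (x↦r) gives L₀.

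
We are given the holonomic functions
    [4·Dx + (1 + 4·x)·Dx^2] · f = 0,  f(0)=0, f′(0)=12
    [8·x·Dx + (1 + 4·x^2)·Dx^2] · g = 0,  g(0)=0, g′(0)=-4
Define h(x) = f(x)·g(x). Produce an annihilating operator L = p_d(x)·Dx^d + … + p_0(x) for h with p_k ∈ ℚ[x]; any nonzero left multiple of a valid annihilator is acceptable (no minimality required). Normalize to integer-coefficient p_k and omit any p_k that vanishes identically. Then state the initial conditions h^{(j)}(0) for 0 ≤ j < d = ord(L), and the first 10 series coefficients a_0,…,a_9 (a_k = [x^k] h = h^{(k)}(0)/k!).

L = (96 + 640·x + 1408·x^2 + 7680·x^3 + 15360·x^4 + 26624·x^5 + 8192·x^7)·Dx + (24 + 320·x + 2656·x^2 + 9728·x^3 + 28160·x^4 + 47616·x^5 + 71680·x^6 + 6144·x^7 + 28672·x^8)·Dx^2 + (12 + 104·x + 672·x^2 + 2976·x^3 + 8256·x^4 + 18048·x^5 + 24576·x^6 + 35328·x^7 + 6144·x^8 + 16384·x^9)·Dx^3 + (1 + 12·x + 68·x^2 + 256·x^3 + 696·x^4 + 1536·x^5 + 2688·x^6 + 3072·x^7 + 4224·x^8 + 1024·x^9 + 2048·x^10)·Dx^4  (order 4).
h: a_k = 0, 0, -48, 96, -192, 640, -34048/15, 37376/5, -125952/5, 9340928/105, …
ICs: h(0) = 0, h′(0) = 0, h′′(0) = -96, h′′′(0) = 576.

f: a_k = 0, 12, -24, 64, -192, 3072/5, -2048, 49152/7, -24576, 262144/3, …
g: a_k = 0, -4, 0, 16/3, 0, -64/5, 0, 256/7, 0, -1024/9, …
Product ⇒ symmetric product L₀, ord ≤ 4.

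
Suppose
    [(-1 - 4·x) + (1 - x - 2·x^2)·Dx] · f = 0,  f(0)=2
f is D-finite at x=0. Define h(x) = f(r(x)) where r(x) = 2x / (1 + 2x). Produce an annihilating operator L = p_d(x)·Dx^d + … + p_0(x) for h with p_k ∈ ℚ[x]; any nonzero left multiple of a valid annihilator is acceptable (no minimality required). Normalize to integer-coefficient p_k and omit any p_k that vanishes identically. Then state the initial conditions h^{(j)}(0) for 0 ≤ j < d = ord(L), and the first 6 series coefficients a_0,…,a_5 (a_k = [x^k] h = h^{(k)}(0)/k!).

f: a_k = 2, 2, 6, 10, 22, 42, …
f∘r: x↦r, Dx↦Dx/r' in L_f ⇒ L₀.
L = (2 + 20·x) + (-1 - 4·x + 4·x^2 + 16·x^3)·Dx  (order 1).
h: a_k = 2, 4, 16, 0, 128, -256, …
ICs: h(0) = 2.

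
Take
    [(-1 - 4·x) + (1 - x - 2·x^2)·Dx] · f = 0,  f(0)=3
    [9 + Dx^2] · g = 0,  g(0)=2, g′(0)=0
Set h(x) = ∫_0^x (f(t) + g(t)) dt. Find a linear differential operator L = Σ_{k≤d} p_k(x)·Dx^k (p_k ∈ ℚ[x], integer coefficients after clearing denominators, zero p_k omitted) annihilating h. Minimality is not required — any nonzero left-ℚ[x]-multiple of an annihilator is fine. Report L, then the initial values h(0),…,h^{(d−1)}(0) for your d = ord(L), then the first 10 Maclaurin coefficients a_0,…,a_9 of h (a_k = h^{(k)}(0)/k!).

L = (117 + 486·x + 135·x^2 + 360·x^3 + 540·x^4 + 432·x^5)·Dx + (-45 + 63·x + 81·x^2 - 153·x^3 - 18·x^4 + 324·x^5 + 216·x^6)·Dx^2 + (13 + 54·x + 15·x^2 + 40·x^3 + 60·x^4 + 48·x^5)·Dx^3 + (-5 + 7·x + 9·x^2 - 17·x^3 - 2·x^4 + 36·x^5 + 24·x^6)·Dx^4  (order 4).
h: a_k = 0, 5, 3/2, 0, 15/4, 159/20, 21/2, 5079/280, 255/8, 127761/2240, …
ICs: h(0) = 0, h′(0) = 5, h′′(0) = 3, h′′′(0) = 0.

f: a_k = 3, 3, 9, 15, 33, 63, 129, 255, 513, 1023, …
g: a_k = 2, 0, -9, 0, 27/4, 0, -81/40, 0, 729/2240, 0, …
L₀ := lclm(L_f,L_g); ord L₀ ≤ 1+2.
Integrate: L := L₀·Dx.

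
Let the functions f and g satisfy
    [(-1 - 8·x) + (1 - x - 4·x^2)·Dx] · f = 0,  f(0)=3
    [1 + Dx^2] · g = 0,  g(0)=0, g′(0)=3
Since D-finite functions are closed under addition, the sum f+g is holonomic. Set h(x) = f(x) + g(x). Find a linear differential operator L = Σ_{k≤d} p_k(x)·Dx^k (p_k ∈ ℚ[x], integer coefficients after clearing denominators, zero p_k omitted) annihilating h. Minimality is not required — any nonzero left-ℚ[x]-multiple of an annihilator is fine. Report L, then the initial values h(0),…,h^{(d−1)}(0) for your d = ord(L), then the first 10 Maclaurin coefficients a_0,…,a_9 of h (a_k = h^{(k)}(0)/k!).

L = (55 + 486·x + 553·x^2 + 1488·x^3 + 80·x^4 + 128·x^5) + (-11 - 11·x - 23·x^2 + 169·x^3 + 348·x^4 + 48·x^5 + 64·x^6)·Dx + (55 + 486·x + 553·x^2 + 1488·x^3 + 80·x^4 + 128·x^5)·Dx^2 + (-11 - 11·x - 23·x^2 + 169·x^3 + 348·x^4 + 48·x^5 + 64·x^6)·Dx^3  (order 3).
h: a_k = 3, 6, 15, 53/2, 87, 7801/40, 543, 2222639/1680, 3495, 1062875521/120960, …
ICs: h(0) = 3, h′(0) = 6, h′′(0) = 30.

f: a_k = 3, 3, 15, 27, 87, 195, 543, 1323, 3495, 8787, …
g: a_k = 0, 3, 0, -1/2, 0, 1/40, 0, -1/1680, 0, 1/120960, …
Weyl lclm of L_f,L_g ⇒ L₀ (ord ≤ 3).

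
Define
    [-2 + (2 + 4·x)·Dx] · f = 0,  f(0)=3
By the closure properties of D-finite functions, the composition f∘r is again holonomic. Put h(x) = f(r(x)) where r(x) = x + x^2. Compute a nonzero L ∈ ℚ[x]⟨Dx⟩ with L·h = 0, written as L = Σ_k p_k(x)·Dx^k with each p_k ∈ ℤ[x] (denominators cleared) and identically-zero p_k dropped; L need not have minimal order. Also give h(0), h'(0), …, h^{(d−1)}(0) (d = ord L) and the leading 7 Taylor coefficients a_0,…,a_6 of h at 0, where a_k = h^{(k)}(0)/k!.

f: a_k = 3, 3, -3/2, 3/2, -15/8, 21/8, -63/16, …
h₀=f(r): pull back L_f along r ⇒ L₀.
L = (-1 - 2·x) + (1 + 2·x + 2·x^2)·Dx  (order 1).
h: a_k = 3, 3, 3/2, -3/2, 9/8, -3/8, -9/16, …
ICs: h(0) = 3.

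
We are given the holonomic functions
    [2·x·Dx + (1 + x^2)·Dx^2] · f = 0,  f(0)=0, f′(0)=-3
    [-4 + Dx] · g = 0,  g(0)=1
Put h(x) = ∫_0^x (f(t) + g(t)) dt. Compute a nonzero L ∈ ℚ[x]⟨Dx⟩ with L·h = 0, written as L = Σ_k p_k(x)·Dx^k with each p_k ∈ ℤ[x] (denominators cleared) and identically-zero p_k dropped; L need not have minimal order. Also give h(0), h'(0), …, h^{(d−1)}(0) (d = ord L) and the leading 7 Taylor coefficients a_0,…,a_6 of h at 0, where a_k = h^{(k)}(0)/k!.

L = (4 - 16·x - 12·x^2 - 16·x^3)·Dx^2 + (-9 - 13·x^2 - 8·x^4)·Dx^3 + (2 + x + 4·x^2 + x^3 + 2·x^4)·Dx^4  (order 4).
h: a_k = 0, 1, 1/2, 8/3, 35/12, 32/15, 119/90, …
ICs: h(0) = 0, h′(0) = 1, h′′(0) = 1, h′′′(0) = 16.

f: a_k = 0, -3, 0, 1, 0, -3/5, 0, …
g: a_k = 1, 4, 8, 32/3, 32/3, 128/15, 256/45, …
L₀ := lclm(L_f,L_g); ord L₀ ≤ 2+1.
h=∫h₀ ⇒ L = L₀·Dx.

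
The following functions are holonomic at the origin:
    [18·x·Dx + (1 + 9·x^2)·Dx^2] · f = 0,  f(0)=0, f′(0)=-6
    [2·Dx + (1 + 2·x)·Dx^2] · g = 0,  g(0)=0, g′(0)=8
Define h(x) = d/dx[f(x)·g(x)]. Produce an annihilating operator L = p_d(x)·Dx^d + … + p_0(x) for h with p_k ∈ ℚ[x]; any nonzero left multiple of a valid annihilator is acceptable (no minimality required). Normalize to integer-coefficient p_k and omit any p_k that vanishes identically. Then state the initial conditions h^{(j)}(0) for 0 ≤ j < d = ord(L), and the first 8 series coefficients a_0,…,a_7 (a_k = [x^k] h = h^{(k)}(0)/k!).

L = (792 + 3024·x + 22680·x^2 + 102384·x^3 + 174960·x^4 + 151632·x^5 + 104976·x^7) + (332 + 4752·x + 28908·x^2 + 127008·x^3 + 351216·x^4 + 542376·x^5 + 408240·x^6 + 157464·x^7 + 367416·x^8)·Dx + (44 + 916·x + 6696·x^2 + 27252·x^3 + 85860·x^4 + 193428·x^5 + 279936·x^6 + 224532·x^7 + 157464·x^8 + 209952·x^9)·Dx^2 + (10 + 76·x + 418·x^2 + 1728·x^3 + 5391·x^4 + 12960·x^5 + 24948·x^6 + 34992·x^7 + 29889·x^8 + 26244·x^9 + 26244·x^10)·Dx^3  (order 3).
h: a_k = 0, -96, 144, 320, -240, -22176/5, 26096/5, 31872, …
ICs: h(0) = 0, h′(0) = -96, h′′(0) = 288.

f: a_k = 0, -6, 0, 18, 0, -486/5, 0, 4374/7, …
g: a_k = 0, 8, -8, 32/3, -16, 128/5, -128/3, 512/7, …
Sym-product of L_f,L_g gives L₀ (≤ ord 4).
h₀' ⇒ L via d/dx closure of L₀.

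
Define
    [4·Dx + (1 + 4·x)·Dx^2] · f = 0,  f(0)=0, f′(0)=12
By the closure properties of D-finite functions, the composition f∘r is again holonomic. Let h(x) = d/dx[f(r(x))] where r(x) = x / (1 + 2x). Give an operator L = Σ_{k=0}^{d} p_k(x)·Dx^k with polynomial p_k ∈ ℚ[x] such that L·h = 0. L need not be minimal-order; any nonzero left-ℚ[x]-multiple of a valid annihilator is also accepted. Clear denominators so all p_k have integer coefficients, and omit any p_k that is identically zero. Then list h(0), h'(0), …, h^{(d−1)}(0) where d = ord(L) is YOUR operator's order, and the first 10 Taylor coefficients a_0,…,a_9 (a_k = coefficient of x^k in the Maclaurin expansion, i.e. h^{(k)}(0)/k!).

f: a_k = 0, 12, -24, 64, -192, 3072/5, -2048, 49152/7, -24576, 262144/3, …
Change of var in L_f (x↦r) gives L₀.
Derive L from L₀ (diff closure).
L = (8 + 24·x) + (1 + 8·x + 12·x^2)·Dx  (order 1).
h: a_k = 12, -96, 624, -3840, 23232, -139776, 839424, -5038080, 30231552, -181395456, …
ICs: h(0) = 12.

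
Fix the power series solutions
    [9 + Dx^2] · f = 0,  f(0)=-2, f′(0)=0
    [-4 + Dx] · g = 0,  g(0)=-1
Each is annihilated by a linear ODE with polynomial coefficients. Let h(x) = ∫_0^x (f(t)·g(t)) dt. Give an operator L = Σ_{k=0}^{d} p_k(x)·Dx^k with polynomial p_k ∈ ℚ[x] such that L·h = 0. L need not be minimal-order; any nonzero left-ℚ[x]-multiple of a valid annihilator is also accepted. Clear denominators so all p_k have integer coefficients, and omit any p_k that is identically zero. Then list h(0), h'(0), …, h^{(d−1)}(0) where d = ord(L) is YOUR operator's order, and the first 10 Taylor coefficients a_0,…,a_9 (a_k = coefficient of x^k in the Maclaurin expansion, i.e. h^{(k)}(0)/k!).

f: a_k = -2, 0, 9, 0, -27/4, 0, 81/40, 0, -729/2240, 0, …
g: a_k = -1, -4, -8, -32/3, -32/3, -128/15, -256/45, -1024/315, -512/315, -2048/2835, …
h₀=f·g: eliminate ⇒ L₀, order ≤ 2·1.
h=∫h₀ ⇒ L = L₀·Dx.
L = 25·Dx - 8·Dx^2 + Dx^3  (order 3).
h: a_k = 0, 2, 4, 7/3, -11/3, -527/60, -779/90, -1679/360, -4031/5040, 164833/181440, …
ICs: h(0) = 0, h′(0) = 2, h′′(0) = 8.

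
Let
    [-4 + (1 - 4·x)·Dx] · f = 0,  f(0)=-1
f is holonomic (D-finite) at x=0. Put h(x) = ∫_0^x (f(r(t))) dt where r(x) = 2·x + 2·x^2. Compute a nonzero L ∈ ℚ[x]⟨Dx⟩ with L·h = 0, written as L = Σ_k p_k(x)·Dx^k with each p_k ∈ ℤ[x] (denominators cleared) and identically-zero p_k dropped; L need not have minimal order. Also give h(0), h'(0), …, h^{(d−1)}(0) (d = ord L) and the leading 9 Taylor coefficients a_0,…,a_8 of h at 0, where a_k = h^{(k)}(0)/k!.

L = (8 + 16·x)·Dx + (-1 + 8·x + 8·x^2)·Dx^2  (order 2).
h: a_k = 0, -1, -4, -24, -160, -5696/5, -8448, -451072/7, -501760, …
ICs: h(0) = 0, h′(0) = -1.

f: a_k = -1, -4, -16, -64, -256, -1024, -4096, -16384, -65536, …
Substitute x→r, Dx→(1/r')Dx; clear ⇒ L₀.
h=∫h₀ ⇒ L = L₀·Dx.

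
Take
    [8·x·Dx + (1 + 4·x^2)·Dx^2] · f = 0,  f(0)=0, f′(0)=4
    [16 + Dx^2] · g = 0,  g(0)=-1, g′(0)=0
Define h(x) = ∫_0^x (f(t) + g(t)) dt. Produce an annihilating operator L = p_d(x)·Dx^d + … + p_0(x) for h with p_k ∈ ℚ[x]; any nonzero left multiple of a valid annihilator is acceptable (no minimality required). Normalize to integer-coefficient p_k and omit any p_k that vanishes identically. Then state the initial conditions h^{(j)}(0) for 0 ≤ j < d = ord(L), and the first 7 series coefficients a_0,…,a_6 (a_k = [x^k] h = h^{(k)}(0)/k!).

f: a_k = 0, 4, 0, -16/3, 0, 64/5, 0, …
g: a_k = -1, 0, 8, 0, -32/3, 0, 256/45, …
Weyl lclm of L_f,L_g ⇒ L₀ (ord ≤ 4).
∫: right-multiply L₀ by Dx.
L = (-512·x + 5120·x^3 + 4096·x^5)·Dx^2 + (16 + 512·x^2 + 2304·x^4 + 2048·x^6)·Dx^3 + (-32·x + 320·x^3 + 256·x^5)·Dx^4 + (1 + 32·x^2 + 144·x^4 + 128·x^6)·Dx^5  (order 5).
h: a_k = 0, -1, 2, 8/3, -4/3, -32/15, 32/15, …
ICs: h(0) = 0, h′(0) = -1, h′′(0) = 4, h′′′(0) = 16, h′′′′(0) = -32.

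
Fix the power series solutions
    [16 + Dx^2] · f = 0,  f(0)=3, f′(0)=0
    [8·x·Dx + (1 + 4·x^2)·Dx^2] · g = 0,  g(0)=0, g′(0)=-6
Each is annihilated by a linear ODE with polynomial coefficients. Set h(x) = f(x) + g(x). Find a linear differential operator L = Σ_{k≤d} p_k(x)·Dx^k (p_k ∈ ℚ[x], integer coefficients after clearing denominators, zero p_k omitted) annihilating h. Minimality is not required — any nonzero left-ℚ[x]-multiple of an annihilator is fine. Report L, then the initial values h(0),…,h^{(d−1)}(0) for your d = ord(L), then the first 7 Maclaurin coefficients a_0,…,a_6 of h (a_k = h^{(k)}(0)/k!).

f: a_k = 3, 0, -24, 0, 32, 0, -256/15, …
g: a_k = 0, -6, 0, 8, 0, -96/5, 0, …
f+g: L₀ = lclm(L_f,L_g), ord ≤ 2+2.
L = (-512·x + 5120·x^3 + 4096·x^5)·Dx + (16 + 512·x^2 + 2304·x^4 + 2048·x^6)·Dx^2 + (-32·x + 320·x^3 + 256·x^5)·Dx^3 + (1 + 32·x^2 + 144·x^4 + 128·x^6)·Dx^4  (order 4).
h: a_k = 3, -6, -24, 8, 32, -96/5, -256/15, …
ICs: h(0) = 3, h′(0) = -6, h′′(0) = -48, h′′′(0) = 48.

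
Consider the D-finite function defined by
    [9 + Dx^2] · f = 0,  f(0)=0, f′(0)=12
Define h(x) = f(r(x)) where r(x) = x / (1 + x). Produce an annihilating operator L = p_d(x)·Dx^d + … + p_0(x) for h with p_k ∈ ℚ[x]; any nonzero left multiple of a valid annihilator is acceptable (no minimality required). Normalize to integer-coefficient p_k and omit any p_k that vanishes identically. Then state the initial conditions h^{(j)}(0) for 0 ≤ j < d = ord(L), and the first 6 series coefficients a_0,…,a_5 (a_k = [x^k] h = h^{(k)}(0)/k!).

f: a_k = 0, 12, 0, -18, 0, 81/10, …
L₀ from L_f via x↦r, Dx↦r'^{-1}Dx.
L = 9 + (2 + 6·x + 6·x^2 + 2·x^3)·Dx + (1 + 4·x + 6·x^2 + 4·x^3 + x^4)·Dx^2  (order 2).
h: a_k = 0, 12, -12, -6, 42, -879/10, …
ICs: h(0) = 0, h′(0) = 12.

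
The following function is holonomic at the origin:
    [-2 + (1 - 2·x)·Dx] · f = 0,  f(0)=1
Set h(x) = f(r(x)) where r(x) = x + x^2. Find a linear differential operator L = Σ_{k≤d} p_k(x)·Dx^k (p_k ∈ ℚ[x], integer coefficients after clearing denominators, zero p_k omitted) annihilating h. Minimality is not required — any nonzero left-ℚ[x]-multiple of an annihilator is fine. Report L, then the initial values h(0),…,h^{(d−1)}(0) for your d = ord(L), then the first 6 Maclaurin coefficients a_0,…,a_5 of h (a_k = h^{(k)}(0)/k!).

f: a_k = 1, 2, 4, 8, 16, 32, …
Change of var in L_f (x↦r) gives L₀.
L = (2 + 4·x) + (-1 + 2·x + 2·x^2)·Dx  (order 1).
h: a_k = 1, 2, 6, 16, 44, 120, …
ICs: h(0) = 1.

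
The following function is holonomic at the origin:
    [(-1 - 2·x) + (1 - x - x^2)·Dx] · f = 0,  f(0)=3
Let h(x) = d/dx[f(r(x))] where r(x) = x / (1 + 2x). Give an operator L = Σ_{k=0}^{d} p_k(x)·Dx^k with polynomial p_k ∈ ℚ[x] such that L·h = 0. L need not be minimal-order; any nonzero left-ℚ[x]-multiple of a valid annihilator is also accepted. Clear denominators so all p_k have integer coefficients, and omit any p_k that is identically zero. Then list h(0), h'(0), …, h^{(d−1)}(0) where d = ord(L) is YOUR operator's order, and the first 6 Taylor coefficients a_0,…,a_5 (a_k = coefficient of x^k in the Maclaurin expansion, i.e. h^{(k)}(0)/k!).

L = (-6·x - 18·x^2 - 16·x^3) + (-1 - 9·x - 27·x^2 - 30·x^3 - 8·x^4)·Dx  (order 1).
h: a_k = 3, 0, -9, 36, -120, 378, …
ICs: h(0) = 3.

f: a_k = 3, 3, 6, 9, 15, 24, …
h₀=f(r): pull back L_f along r ⇒ L₀.
Derive L from L₀ (diff closure).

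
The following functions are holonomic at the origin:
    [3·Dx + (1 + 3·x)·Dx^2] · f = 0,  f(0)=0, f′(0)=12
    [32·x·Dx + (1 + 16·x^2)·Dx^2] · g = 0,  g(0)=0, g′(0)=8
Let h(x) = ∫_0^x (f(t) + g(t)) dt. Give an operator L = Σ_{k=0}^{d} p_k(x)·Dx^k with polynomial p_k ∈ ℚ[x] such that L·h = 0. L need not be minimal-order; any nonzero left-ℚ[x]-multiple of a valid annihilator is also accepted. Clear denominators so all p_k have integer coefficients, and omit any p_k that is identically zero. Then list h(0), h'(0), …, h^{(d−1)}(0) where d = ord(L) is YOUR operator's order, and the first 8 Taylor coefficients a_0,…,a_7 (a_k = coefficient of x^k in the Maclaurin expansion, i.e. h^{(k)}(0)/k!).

f: a_k = 0, 12, -18, 36, -81, 972/5, -486, 8748/7, …
g: a_k = 0, 8, 0, -128/3, 0, 2048/5, 0, -32768/7, …
Weyl lclm of L_f,L_g ⇒ L₀ (ord ≤ 4).
Integrate: L := L₀·Dx.
L = (-96 - 864·x + 4608·x^2 + 4608·x^3)·Dx^2 + (-50 - 192·x + 672·x^2 + 9216·x^3 + 9216·x^4)·Dx^3 + (-3 + 23·x + 96·x^2 + 512·x^3 + 2304·x^4 + 2304·x^5)·Dx^4  (order 4).
h: a_k = 0, 0, 10, -6, -5/3, -81/5, 302/3, -486/7, …
ICs: h(0) = 0, h′(0) = 0, h′′(0) = 20, h′′′(0) = -36.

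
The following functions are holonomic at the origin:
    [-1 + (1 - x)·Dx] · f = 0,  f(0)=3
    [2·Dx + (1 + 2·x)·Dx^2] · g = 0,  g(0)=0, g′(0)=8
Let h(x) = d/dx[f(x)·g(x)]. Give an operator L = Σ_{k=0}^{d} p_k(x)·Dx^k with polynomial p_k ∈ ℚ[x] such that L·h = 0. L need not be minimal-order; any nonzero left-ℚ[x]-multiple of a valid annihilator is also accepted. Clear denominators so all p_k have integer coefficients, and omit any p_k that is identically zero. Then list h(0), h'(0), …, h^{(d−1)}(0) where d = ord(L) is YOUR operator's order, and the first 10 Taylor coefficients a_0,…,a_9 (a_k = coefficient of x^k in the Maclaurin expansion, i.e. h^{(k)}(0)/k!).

L = 8 + (-1 + 10·x)·Dx + (-1 - x + 2·x^2)·Dx^2  (order 2).
h: a_k = 24, 0, 96, -64, 304, -2016/5, 5328/5, -64896/35, 142032/35, -163360/21, …
ICs: h(0) = 24, h′(0) = 0.

f: a_k = 3, 3, 3, 3, 3, 3, 3, 3, 3, 3, …
g: a_k = 0, 8, -8, 32/3, -16, 128/5, -128/3, 512/7, -128, 2048/9, …
f·g: L₀ = L_f ⊗_s L_g, ord ≤ 1·2.
Derive L from L₀ (diff closure).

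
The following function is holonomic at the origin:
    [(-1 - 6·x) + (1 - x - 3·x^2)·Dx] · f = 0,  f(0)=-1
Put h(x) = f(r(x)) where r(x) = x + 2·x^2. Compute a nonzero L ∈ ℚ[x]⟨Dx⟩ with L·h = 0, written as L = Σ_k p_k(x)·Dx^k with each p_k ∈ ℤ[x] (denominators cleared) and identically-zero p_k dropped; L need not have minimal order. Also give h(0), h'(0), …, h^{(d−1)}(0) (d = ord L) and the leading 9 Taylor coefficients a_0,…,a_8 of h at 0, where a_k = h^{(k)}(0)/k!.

L = (1 + 10·x + 36·x^2 + 48·x^3) + (-1 + x + 5·x^2 + 12·x^3 + 12·x^4)·Dx  (order 1).
h: a_k = -1, -1, -6, -23, -77, -276, -1009, -3589, -12870, …
ICs: h(0) = -1.

f: a_k = -1, -1, -4, -7, -19, -40, -97, -217, -508, …
h₀=f(r): pull back L_f along r ⇒ L₀.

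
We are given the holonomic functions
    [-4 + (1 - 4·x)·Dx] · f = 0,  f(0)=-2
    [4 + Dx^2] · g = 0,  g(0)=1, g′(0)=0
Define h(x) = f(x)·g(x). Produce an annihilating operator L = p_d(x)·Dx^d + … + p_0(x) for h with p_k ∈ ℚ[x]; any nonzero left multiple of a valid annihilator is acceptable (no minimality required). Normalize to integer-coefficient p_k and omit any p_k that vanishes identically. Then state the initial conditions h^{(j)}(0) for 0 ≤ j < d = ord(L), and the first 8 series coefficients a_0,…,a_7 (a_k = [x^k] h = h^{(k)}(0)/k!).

f: a_k = -2, -8, -32, -128, -512, -2048, -8192, -32768, …
g: a_k = 1, 0, -2, 0, 2/3, 0, -4/45, 0, …
L₀ := L_f ⊗_s L_g (sym. prod.), ord ≤ 2.
L = (-4 + 16·x) + 8·Dx + (-1 + 4·x)·Dx^2  (order 2).
h: a_k = -2, -8, -28, -112, -1348/3, -5392/3, -323512/45, -1294048/45, …
ICs: h(0) = -2, h′(0) = -8.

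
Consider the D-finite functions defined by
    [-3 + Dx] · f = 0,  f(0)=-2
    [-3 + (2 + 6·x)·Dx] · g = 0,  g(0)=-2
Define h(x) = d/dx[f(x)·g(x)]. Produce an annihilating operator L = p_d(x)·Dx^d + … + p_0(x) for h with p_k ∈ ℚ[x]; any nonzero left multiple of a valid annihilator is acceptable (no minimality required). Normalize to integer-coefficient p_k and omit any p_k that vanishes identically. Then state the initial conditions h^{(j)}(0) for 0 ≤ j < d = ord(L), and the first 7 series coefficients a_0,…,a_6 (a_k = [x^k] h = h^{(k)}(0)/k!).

f: a_k = -2, -6, -9, -9, -27/4, -81/20, -81/40, …
g: a_k = -2, -3, 9/4, -27/8, 405/64, -1701/128, 15309/512, …
h₀=f·g: eliminate ⇒ L₀, order ≤ 1·1.
Differentiate: ansatz ord ≤ ord L₀ ⇒ L.
L = (7 + 36·x + 36·x^2) + (-2 - 10·x - 12·x^2)·Dx  (order 1).
h: a_k = 18, 63, 459/4, 891/8, 8667/64, -21627/640, 818667/2560, …
ICs: h(0) = 18.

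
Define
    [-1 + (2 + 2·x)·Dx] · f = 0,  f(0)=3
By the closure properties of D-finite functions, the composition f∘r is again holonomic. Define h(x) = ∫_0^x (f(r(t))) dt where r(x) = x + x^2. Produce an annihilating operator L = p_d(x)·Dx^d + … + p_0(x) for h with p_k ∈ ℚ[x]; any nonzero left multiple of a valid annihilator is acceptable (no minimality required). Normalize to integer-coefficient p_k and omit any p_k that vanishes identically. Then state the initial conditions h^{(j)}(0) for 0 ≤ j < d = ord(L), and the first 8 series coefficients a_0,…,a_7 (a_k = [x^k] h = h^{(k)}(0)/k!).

L = (-1 - 2·x)·Dx + (2 + 2·x + 2·x^2)·Dx^2  (order 2).
h: a_k = 0, 3, 3/4, 3/8, -9/64, 9/640, 15/512, -171/7168, …
ICs: h(0) = 0, h′(0) = 3.

f: a_k = 3, 3/2, -3/8, 3/16, -15/128, 21/256, -63/1024, 99/2048, …
f∘r: x↦r, Dx↦Dx/r' in L_f ⇒ L₀.
∫: right-multiply L₀ by Dx.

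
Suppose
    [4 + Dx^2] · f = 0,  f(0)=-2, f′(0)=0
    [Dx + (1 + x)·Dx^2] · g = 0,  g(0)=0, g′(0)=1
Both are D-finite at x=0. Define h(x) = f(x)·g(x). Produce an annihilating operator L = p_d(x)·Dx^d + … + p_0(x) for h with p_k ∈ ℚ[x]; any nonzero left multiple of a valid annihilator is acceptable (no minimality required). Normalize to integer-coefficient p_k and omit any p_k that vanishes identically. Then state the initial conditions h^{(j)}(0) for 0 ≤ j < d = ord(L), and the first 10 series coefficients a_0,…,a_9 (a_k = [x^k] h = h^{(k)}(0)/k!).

f: a_k = -2, 0, 4, 0, -4/3, 0, 8/45, 0, -4/315, 0, …
g: a_k = 0, 1, -1/2, 1/3, -1/4, 1/5, -1/6, 1/7, -1/8, 1/9, …
L₀ := L_f ⊗_s L_g (sym. prod.), ord ≤ 4.
L = (168 + 864·x + 1456·x^2 + 1024·x^3 + 256·x^4) + (112 + 368·x + 384·x^2 + 128·x^3)·Dx + (102 + 464·x + 744·x^2 + 512·x^3 + 128·x^4)·Dx^2 + (28 + 92·x + 96·x^2 + 32·x^3)·Dx^3 + (15 + 62·x + 95·x^2 + 64·x^3 + 16·x^4)·Dx^4  (order 4).
h: a_k = 0, -2, 1, 10/3, -3/2, -2/5, 0, 26/105, -31/180, 122/945, …
ICs: h(0) = 0, h′(0) = -2, h′′(0) = 2, h′′′(0) = 20.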